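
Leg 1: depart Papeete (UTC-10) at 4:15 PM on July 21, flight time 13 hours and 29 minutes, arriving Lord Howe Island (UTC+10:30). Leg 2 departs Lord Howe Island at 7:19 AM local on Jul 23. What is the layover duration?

Convert departure to UTC: 4:15 PM + 10:00 = 2:15 AM UTC on Jul 22.
Add 13 hours and 29 minutes flight time → 3:44 PM UTC.
Lord Howe Island is UTC+10:30, so local arrival = 3:44 PM + 10:30 = 2:14 AM on Jul 23.
Layover = 7:19 AM − 2:14 AM = 5 hours 5 minutes.

5 hours 5 minutes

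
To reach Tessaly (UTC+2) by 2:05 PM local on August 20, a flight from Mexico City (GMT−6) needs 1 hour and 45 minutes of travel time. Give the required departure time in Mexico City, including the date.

4:20 AM on August 20

Target arrival in UTC: 2:05 PM − 2:00 = 12:05 PM on Aug 20.
Subtract 1 hour and 45 minutes → departure 10:20 AM UTC on Aug 20.
Mexico City is UTC−6:00: 10:20 AM − 6:00 = 4:20 AM on Aug 20.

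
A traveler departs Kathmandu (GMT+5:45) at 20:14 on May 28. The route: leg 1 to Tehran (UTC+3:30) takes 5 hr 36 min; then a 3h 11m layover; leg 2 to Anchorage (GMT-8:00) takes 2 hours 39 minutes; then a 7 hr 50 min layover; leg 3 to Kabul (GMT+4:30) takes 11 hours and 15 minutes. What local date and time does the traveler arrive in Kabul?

01:30 on May 30

Convert departure to UTC: 20:14 − 5:45 = 14:29 UTC on May 28.
Add 5 hours 36 minutes leg 1 → 20:05 UTC.
Add 3 hours and 11 minutes layover in Tehran → 23:16 UTC.
Add 2 hours and 39 minutes leg 2 → 01:55 UTC (May 29).
Add 7 hours 50 minutes layover in Anchorage → 09:45 UTC.
Add 11 hours 15 minutes leg 3 → 21:00 UTC.
Kabul is UTC+4:30, so local arrival = 21:00 + 4:30 = 01:30 on May 30.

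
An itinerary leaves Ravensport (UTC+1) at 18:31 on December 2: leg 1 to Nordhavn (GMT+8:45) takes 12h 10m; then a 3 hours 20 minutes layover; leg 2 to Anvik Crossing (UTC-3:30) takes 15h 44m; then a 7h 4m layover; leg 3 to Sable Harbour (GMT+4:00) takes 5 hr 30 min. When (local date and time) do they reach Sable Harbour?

17:19 on December 4

Convert departure to UTC: 18:31 − 1:00 = 17:31 UTC on Dec 2.
Add 12 hours and 10 minutes leg 1 → 05:41 UTC (Dec 3).
Add 3 hours 20 minutes layover in Nordhavn → 09:01 UTC.
Add 15 hours 44 minutes leg 2 → 00:45 UTC (Dec 4).
Add 7 hours 4 minutes layover in Anvik Crossing → 07:49 UTC.
Add 5 hours 30 minutes leg 3 → 13:19 UTC.
Sable Harbour is UTC+4:00, so local arrival = 13:19 + 4:00 = 17:19 on Dec 4.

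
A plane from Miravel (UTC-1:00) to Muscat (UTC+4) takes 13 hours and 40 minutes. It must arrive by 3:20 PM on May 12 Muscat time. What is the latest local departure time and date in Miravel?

Target arrival in UTC: 3:20 PM − 4:00 = 11:20 AM on May 12.
Subtract 13 hours and 40 minutes → departure 9:40 PM UTC on May 11.
Miravel is UTC−1:00: 9:40 PM − 1:00 = 8:40 PM on May 11.

8:40 PM on May 11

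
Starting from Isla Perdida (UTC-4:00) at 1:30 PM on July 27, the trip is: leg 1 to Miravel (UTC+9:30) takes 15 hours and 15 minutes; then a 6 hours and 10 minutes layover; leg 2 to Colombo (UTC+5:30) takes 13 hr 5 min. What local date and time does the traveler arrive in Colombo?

Convert departure to UTC: 1:30 PM + 4:00 = 5:30 PM UTC on Jul 27.
Add 15 hours and 15 minutes leg 1 → 8:45 AM UTC (Jul 28).
Add 6 hours and 10 minutes layover in Miravel → 2:55 PM UTC.
Add 13 hours 5 minutes leg 2 → 4:00 AM UTC (Jul 29).
Colombo is UTC+5:30, so local arrival = 4:00 AM + 5:30 = 9:30 AM on Jul 29.

9:30 AM on July 29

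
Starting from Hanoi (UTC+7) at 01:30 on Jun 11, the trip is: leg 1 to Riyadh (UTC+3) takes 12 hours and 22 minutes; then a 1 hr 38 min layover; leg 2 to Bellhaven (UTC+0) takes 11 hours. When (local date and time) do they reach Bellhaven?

19:30 on June 11

Convert departure to UTC: 01:30 − 7:00 = 18:30 UTC on Jun 10.
Add 12 hours 22 minutes leg 1 → 06:52 UTC (Jun 11).
Add 1 hour and 38 minutes layover in Riyadh → 08:30 UTC.
Add 11 hours leg 2 → 19:30 UTC.
Bellhaven is UTC+0, so local arrival is the same: 19:30 on Jun 11.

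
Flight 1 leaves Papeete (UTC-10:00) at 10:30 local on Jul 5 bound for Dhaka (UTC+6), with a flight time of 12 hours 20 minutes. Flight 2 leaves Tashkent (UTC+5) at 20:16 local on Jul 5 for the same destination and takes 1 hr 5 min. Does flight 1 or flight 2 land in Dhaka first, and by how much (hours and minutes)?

the second, by 16 hours 29 minutes

Flight 1 in UTC: 10:30 + 10:00 = 20:30 on Jul 5.
+12 hours and 20 minutes → arrive 08:50 UTC on Jul 6.
Flight 2 in UTC: 20:16 − 5:00 = 15:16 on Jul 5.
+1 hour 5 minutes → arrive 16:21 UTC on Jul 5.
Flight 2 lands earlier by 16 hours 29 minutes.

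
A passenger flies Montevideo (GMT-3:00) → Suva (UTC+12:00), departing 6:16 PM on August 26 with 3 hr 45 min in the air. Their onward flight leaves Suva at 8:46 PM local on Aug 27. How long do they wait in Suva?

Convert departure to UTC: 6:16 PM + 3:00 = 9:16 PM UTC on Aug 26.
Add 3 hours 45 minutes flight time → 1:01 AM UTC (Aug 27).
Suva is UTC+12:00, so local arrival = 1:01 AM + 12:00 = 1:01 PM on Aug 27.
Layover = 8:46 PM − 1:01 PM = 7 hours 45 minutes.

7 hours 45 minutes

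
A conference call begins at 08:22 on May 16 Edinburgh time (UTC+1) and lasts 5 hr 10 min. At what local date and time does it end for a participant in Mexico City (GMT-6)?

06:32 on May 16

Convert start to UTC: 08:22 − 1:00 = 07:22 UTC on May 16.
Add 5 hours 10 minutes duration → 12:32 UTC.
Mexico City is UTC−6:00, so local end time = 12:32 − 6:00 = 06:32 on May 16.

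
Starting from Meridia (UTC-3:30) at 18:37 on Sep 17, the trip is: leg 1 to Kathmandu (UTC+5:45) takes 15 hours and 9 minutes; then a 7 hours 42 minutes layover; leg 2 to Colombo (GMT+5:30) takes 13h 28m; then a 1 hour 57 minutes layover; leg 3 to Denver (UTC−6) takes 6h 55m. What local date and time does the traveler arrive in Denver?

13:18 on Sep 19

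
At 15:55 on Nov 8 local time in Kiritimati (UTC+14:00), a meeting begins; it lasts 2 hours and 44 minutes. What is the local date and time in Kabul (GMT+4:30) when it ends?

09:09 on Nov 8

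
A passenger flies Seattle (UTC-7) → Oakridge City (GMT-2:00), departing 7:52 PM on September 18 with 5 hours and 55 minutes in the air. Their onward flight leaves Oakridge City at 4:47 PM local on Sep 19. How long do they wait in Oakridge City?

Convert departure to UTC: 7:52 PM + 7:00 = 2:52 AM UTC on Sep 19.
Add 5 hours and 55 minutes flight time → 8:47 AM UTC.
Oakridge City is UTC−2:00, so local arrival = 8:47 AM − 2:00 = 6:47 AM on Sep 19.
Layover = 4:47 PM − 6:47 AM = 10 hours.

10 hours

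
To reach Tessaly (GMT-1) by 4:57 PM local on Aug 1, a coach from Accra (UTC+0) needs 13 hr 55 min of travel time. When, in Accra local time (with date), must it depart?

4:02 AM on August 1

Target arrival in UTC: 4:57 PM + 1:00 = 5:57 PM on Aug 1.
Subtract 13 hours and 55 minutes → departure 4:02 AM UTC on Aug 1.
Accra is UTC+0, so departure is 4:02 AM on Aug 1.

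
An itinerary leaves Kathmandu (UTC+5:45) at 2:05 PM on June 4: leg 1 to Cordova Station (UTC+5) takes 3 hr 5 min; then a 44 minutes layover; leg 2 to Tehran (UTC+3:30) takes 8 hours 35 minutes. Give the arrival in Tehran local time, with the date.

12:14 AM on Jun 5

Convert departure to UTC: 2:05 PM − 5:45 = 8:20 AM UTC on Jun 4.
Add 3 hours and 5 minutes leg 1 → 11:25 AM UTC.
Add 44 minutes layover in Cordova Station → 12:09 PM UTC.
Add 8 hours and 35 minutes leg 2 → 8:44 PM UTC.
Tehran is UTC+3:30, so local arrival = 8:44 PM + 3:30 = 12:14 AM on Jun 5.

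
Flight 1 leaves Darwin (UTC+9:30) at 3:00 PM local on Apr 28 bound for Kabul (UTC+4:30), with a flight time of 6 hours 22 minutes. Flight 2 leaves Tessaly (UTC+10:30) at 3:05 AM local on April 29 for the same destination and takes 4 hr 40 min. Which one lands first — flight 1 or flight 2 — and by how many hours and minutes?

Flight 1 in UTC: 3:00 PM − 9:30 = 5:30 AM on Apr 28.
+6 hours 22 minutes → arrive 11:52 AM UTC on Apr 28.
Flight 2 in UTC: 3:05 AM − 10:30 = 4:35 PM on Apr 28.
+4 hours 40 minutes → arrive 9:15 PM UTC on Apr 28.
Flight 1 lands earlier by 9 hours 23 minutes.

the first, by 9 hours 23 minutes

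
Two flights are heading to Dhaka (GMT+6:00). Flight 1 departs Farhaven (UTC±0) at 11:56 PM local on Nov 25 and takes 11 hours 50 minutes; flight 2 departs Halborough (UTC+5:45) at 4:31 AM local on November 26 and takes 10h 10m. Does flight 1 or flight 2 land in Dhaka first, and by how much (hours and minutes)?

Flight 1 departs at 11:56 PM UTC (Nov 25).
+11 hours 50 minutes → arrive 11:46 AM UTC on Nov 26.
Flight 2 in UTC: 4:31 AM − 5:45 = 10:46 PM on Nov 25.
+10 hours 10 minutes → arrive 8:56 AM UTC on Nov 26.
Flight 2 lands earlier by 2 hours 50 minutes.

the second, by 2 hours 50 minutes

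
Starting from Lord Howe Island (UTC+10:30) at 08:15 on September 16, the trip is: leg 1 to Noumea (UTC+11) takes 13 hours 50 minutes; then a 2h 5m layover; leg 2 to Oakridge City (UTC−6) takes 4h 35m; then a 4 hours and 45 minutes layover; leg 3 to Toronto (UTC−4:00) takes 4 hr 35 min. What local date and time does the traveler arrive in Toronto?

Convert departure to UTC: 08:15 − 10:30 = 21:45 UTC on Sep 15.
Add 13 hours and 50 minutes leg 1 → 11:35 UTC (Sep 16).
Add 2 hours and 5 minutes layover in Noumea → 13:40 UTC.
Add 4 hours 35 minutes leg 2 → 18:15 UTC.
Add 4 hours 45 minutes layover in Oakridge City → 23:00 UTC.
Add 4 hours and 35 minutes leg 3 → 03:35 UTC (Sep 17).
Toronto is UTC−4:00, so local arrival = 03:35 − 4:00 = 23:35 on Sep 16.

23:35 on September 16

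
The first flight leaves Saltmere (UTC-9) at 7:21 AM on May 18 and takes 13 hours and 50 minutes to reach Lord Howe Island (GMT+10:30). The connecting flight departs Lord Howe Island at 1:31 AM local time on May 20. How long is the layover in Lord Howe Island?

Convert departure to UTC: 7:21 AM + 9:00 = 4:21 PM UTC on May 18.
Add 13 hours 50 minutes flight time → 6:11 AM UTC (May 19).
Lord Howe Island is UTC+10:30, so local arrival = 6:11 AM + 10:30 = 4:41 PM on May 19.
Layover = 1:31 AM − 4:41 PM (+1 day) = 8 hours 50 minutes.

8 hours 50 minutes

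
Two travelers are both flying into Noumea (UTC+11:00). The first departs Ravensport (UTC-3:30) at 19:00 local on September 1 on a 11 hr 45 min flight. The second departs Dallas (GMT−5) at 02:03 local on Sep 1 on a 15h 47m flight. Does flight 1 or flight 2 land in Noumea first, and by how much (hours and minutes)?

the second, by 11 hours 25 minutes

Flight 1 in UTC: 19:00 + 3:30 = 22:30 on Sep 1.
+11 hours 45 minutes → arrive 10:15 UTC on Sep 2.
Flight 2 in UTC: 02:03 + 5:00 = 07:03 on Sep 1.
+15 hours 47 minutes → arrive 22:50 UTC on Sep 1.
Flight 2 lands earlier by 11 hours 25 minutes.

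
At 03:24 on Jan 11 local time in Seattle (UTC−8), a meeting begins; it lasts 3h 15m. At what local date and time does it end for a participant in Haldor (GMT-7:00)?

Convert start to UTC: 03:24 + 8:00 = 11:24 UTC on Jan 11.
Add 3 hours and 15 minutes duration → 14:39 UTC.
Haldor is UTC−7:00, so local end time = 14:39 − 7:00 = 07:39 on Jan 11.

07:39 on January 11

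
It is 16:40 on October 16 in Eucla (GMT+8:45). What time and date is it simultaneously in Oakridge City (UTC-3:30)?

04:25 on Oct 16

Oakridge City is 12:15 behind Eucla.
Shift by the zone difference: 16:40 − 12:15 = 04:25 on Oct 16 in Oakridge City.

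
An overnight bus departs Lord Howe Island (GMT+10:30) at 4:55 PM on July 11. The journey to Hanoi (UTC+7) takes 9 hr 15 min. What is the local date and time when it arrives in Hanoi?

Convert departure to UTC: 4:55 PM − 10:30 = 6:25 AM UTC on Jul 11.
Add 9 hours and 15 minutes travel time → 3:40 PM UTC.
Hanoi is UTC+7:00, so local arrival = 3:40 PM + 7:00 = 10:40 PM on Jul 11.

10:40 PM on July 11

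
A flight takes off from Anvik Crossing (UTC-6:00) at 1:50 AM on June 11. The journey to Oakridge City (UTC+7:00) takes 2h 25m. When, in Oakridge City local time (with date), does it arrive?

5:15 PM on June 11

Convert departure to UTC: 1:50 AM + 6:00 = 7:50 AM UTC on Jun 11.
Add 2 hours 25 minutes travel time → 10:15 AM UTC.
Oakridge City is UTC+7:00, so local arrival = 10:15 AM + 7:00 = 5:15 PM on Jun 11.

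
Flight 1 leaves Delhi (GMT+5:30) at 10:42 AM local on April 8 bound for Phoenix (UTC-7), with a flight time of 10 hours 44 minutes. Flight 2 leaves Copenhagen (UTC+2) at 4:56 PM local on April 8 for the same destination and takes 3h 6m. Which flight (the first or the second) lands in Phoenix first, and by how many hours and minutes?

the first, by 2 hours 6 minutes

Flight 1 in UTC: 10:42 AM − 5:30 = 5:12 AM on Apr 8.
+10 hours and 44 minutes → arrive 3:56 PM UTC on Apr 8.
Flight 2 in UTC: 4:56 PM − 2:00 = 2:56 PM on Apr 8.
+3 hours and 6 minutes → arrive 6:02 PM UTC on Apr 8.
Flight 1 lands earlier by 2 hours 6 minutes.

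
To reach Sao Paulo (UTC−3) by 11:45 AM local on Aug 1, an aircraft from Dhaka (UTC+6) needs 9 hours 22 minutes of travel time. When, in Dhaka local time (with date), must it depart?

11:23 AM on Aug 1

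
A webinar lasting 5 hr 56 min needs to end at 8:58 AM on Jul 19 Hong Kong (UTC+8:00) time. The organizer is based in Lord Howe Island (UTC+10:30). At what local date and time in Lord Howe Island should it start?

Target end time in UTC: 8:58 AM − 8:00 = 12:58 AM on Jul 19.
Subtract 5 hours 56 minutes → start 7:02 PM UTC on Jul 18.
Lord Howe Island is UTC+10:30: 7:02 PM + 10:30 = 5:32 AM on Jul 19.

5:32 AM on July 19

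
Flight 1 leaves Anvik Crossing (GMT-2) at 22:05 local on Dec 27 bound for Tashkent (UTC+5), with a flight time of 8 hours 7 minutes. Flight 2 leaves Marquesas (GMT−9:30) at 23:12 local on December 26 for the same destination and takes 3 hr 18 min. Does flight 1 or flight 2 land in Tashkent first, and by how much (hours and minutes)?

Flight 1 in UTC: 22:05 + 2:00 = 00:05 on Dec 28.
+8 hours 7 minutes → arrive 08:12 UTC on Dec 28.
Flight 2 in UTC: 23:12 + 9:30 = 08:42 on Dec 27.
+3 hours 18 minutes → arrive 12:00 UTC on Dec 27.
Flight 2 lands earlier by 20 hours 12 minutes.

the second, by 20 hours 12 minutes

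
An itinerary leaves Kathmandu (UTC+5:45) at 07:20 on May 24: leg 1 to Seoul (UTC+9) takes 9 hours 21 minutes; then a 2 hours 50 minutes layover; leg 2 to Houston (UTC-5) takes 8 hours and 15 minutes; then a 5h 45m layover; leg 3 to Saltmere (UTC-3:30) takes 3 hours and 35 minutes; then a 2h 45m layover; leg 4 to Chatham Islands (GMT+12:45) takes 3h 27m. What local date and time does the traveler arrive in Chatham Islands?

02:18 on May 26

Convert departure to UTC: 07:20 − 5:45 = 01:35 UTC on May 24.
Add 9 hours and 21 minutes leg 1 → 10:56 UTC.
Add 2 hours and 50 minutes layover in Seoul → 13:46 UTC.
Add 8 hours 15 minutes leg 2 → 22:01 UTC.
Add 5 hours 45 minutes layover in Houston → 03:46 UTC (May 25).
Add 3 hours 35 minutes leg 3 → 07:21 UTC.
Add 2 hours 45 minutes layover in Saltmere → 10:06 UTC.
Add 3 hours and 27 minutes leg 4 → 13:33 UTC.
Chatham Islands is UTC+12:45, so local arrival = 13:33 + 12:45 = 02:18 on May 26.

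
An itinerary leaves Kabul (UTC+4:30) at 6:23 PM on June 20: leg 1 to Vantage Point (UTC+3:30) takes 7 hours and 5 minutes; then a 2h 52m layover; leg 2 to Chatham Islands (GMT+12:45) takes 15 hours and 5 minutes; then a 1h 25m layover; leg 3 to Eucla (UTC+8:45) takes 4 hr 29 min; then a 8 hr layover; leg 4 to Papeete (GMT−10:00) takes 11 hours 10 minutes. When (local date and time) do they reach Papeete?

Convert departure to UTC: 6:23 PM − 4:30 = 1:53 PM UTC on Jun 20.
Add 7 hours and 5 minutes leg 1 → 8:58 PM UTC.
Add 2 hours 52 minutes layover in Vantage Point → 11:50 PM UTC.
Add 15 hours and 5 minutes leg 2 → 2:55 PM UTC (Jun 21).
Add 1 hour 25 minutes layover in Chatham Islands → 4:20 PM UTC.
Add 4 hours and 29 minutes leg 3 → 8:49 PM UTC.
Add 8 hours layover in Eucla → 4:49 AM UTC (Jun 22).
Add 11 hours 10 minutes leg 4 → 3:59 PM UTC.
Papeete is UTC−10:00, so local arrival = 3:59 PM − 10:00 = 5:59 AM on Jun 22.

5:59 AM on June 22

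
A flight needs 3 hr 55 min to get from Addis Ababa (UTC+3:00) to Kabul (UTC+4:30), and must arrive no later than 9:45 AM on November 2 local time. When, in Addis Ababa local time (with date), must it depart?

4:20 AM on Nov 2

Target arrival in UTC: 9:45 AM − 4:30 = 5:15 AM on Nov 2.
Subtract 3 hours and 55 minutes → departure 1:20 AM UTC on Nov 2.
Addis Ababa is UTC+3:00: 1:20 AM + 3:00 = 4:20 AM on Nov 2.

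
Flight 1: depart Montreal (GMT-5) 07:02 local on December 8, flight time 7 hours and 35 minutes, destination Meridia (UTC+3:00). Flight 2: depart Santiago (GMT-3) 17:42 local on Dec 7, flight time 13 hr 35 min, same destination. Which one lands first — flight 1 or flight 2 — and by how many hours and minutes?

the second, by 9 hours 20 minutes

Flight 1 in UTC: 07:02 + 5:00 = 12:02 on Dec 8.
+7 hours 35 minutes → arrive 19:37 UTC on Dec 8.
Flight 2 in UTC: 17:42 + 3:00 = 20:42 on Dec 7.
+13 hours and 35 minutes → arrive 10:17 UTC on Dec 8.
Flight 2 lands earlier by 9 hours 20 minutes.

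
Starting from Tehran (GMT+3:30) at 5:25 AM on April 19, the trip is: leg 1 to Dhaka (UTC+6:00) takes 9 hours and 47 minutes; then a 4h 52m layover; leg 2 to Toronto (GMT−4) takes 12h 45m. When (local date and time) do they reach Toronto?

1:19 AM on Apr 20

Convert departure to UTC: 5:25 AM − 3:30 = 1:55 AM UTC on Apr 19.
Add 9 hours 47 minutes leg 1 → 11:42 AM UTC.
Add 4 hours 52 minutes layover in Dhaka → 4:34 PM UTC.
Add 12 hours 45 minutes leg 2 → 5:19 AM UTC (Apr 20).
Toronto is UTC−4:00, so local arrival = 5:19 AM − 4:00 = 1:19 AM on Apr 20.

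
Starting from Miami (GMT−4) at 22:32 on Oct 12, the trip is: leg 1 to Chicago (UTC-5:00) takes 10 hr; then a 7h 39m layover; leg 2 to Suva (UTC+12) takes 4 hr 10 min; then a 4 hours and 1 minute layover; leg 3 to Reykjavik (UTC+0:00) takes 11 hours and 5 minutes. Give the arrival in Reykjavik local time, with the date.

Convert departure to UTC: 22:32 + 4:00 = 02:32 UTC on Oct 13.
Add 10 hours leg 1 → 12:32 UTC.
Add 7 hours 39 minutes layover in Chicago → 20:11 UTC.
Add 4 hours and 10 minutes leg 2 → 00:21 UTC (Oct 14).
Add 4 hours 1 minute layover in Suva → 04:22 UTC.
Add 11 hours and 5 minutes leg 3 → 15:27 UTC.
Reykjavik is UTC+0, so local arrival is the same: 15:27 on Oct 14.

15:27 on Oct 14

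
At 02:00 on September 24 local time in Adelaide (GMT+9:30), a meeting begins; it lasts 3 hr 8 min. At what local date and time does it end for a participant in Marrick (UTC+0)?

19:38 on Sep 23

Marrick is 9:30 behind Adelaide.
After 3 hours 8 minutes it is 05:08 in Adelaide.
Shift by the zone difference: 05:08 − 9:30 = 19:38 on Sep 23 in Marrick.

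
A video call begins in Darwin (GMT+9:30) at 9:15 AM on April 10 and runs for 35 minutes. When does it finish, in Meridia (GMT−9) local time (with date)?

Convert start to UTC: 9:15 AM − 9:30 = 11:45 PM UTC on Apr 9.
Add 35 minutes duration → 12:20 AM UTC (Apr 10).
Meridia is UTC−9:00, so local end time = 12:20 AM − 9:00 = 3:20 PM on Apr 9.

3:20 PM on April 9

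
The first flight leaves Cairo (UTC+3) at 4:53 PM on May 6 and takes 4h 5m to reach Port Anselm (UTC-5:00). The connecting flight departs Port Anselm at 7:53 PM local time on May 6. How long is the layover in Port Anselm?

Convert departure to UTC: 4:53 PM − 3:00 = 1:53 PM UTC on May 6.
Add 4 hours 5 minutes flight time → 5:58 PM UTC.
Port Anselm is UTC−5:00, so local arrival = 5:58 PM − 5:00 = 12:58 PM on May 6.
Layover = 7:53 PM − 12:58 PM = 6 hours 55 minutes.

6 hours 55 minutes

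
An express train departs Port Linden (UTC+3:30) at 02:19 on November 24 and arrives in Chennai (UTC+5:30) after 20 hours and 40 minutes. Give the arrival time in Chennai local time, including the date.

Chennai is 2:00 ahead of Port Linden.
After 20 hours and 40 minutes it is 22:59 in Port Linden.
Shift by the zone difference: 22:59 + 2:00 = 00:59 on Nov 25 in Chennai.

00:59 on November 25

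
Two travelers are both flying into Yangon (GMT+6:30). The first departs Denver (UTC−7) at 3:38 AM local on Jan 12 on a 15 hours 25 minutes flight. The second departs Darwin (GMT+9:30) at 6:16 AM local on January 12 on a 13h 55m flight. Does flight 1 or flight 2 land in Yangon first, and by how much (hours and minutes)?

the second, by 15 hours 22 minutes

Flight 1 in UTC: 3:38 AM + 7:00 = 10:38 AM on Jan 12.
+15 hours and 25 minutes → arrive 2:03 AM UTC on Jan 13.
Flight 2 in UTC: 6:16 AM − 9:30 = 8:46 PM on Jan 11.
+13 hours and 55 minutes → arrive 10:41 AM UTC on Jan 12.
Flight 2 lands earlier by 15 hours 22 minutes.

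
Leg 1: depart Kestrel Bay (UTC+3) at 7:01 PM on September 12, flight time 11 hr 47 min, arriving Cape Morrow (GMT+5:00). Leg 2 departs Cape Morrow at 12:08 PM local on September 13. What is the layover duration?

3 hours 20 minutes

Convert departure to UTC: 7:01 PM − 3:00 = 4:01 PM UTC on Sep 12.
Add 11 hours 47 minutes flight time → 3:48 AM UTC (Sep 13).
Cape Morrow is UTC+5:00, so local arrival = 3:48 AM + 5:00 = 8:48 AM on Sep 13.
Layover = 12:08 PM − 8:48 AM = 3 hours 20 minutes.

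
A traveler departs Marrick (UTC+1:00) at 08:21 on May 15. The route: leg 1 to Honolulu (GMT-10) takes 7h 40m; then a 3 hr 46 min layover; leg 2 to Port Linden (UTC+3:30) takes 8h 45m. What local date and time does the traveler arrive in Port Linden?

Convert departure to UTC: 08:21 − 1:00 = 07:21 UTC on May 15.
Add 7 hours 40 minutes leg 1 → 15:01 UTC.
Add 3 hours 46 minutes layover in Honolulu → 18:47 UTC.
Add 8 hours 45 minutes leg 2 → 03:32 UTC (May 16).
Port Linden is UTC+3:30, so local arrival = 03:32 + 3:30 = 07:02 on May 16.

07:02 on May 16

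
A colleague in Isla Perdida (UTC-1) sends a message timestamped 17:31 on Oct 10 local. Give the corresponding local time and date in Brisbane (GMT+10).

Brisbane is 11:00 ahead of Isla Perdida.
Shift by the zone difference: 17:31 + 11:00 = 04:31 on Oct 11 in Brisbane.

04:31 on October 11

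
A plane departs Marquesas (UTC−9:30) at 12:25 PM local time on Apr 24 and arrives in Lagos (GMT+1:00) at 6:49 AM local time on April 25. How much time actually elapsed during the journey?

Departure in UTC: 12:25 PM + 9:30 = 9:55 PM on Apr 24.
Arrival in UTC: 6:49 AM − 1:00 = 5:49 AM on Apr 25.
Elapsed = 5:49 AM − 9:55 PM (+1 day) = 7 hours 54 minutes.

7 hours 54 minutes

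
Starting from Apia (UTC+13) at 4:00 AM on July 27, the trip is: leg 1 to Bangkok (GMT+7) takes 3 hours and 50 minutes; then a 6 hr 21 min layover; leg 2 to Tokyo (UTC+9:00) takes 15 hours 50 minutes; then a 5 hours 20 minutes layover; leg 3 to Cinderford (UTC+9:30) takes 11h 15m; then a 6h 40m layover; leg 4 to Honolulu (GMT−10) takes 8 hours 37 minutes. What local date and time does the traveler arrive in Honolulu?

Convert departure to UTC: 4:00 AM − 13:00 = 3:00 PM UTC on Jul 26.
Add 3 hours 50 minutes leg 1 → 6:50 PM UTC.
Add 6 hours 21 minutes layover in Bangkok → 1:11 AM UTC (Jul 27).
Add 15 hours 50 minutes leg 2 → 5:01 PM UTC.
Add 5 hours and 20 minutes layover in Tokyo → 10:21 PM UTC.
Add 11 hours 15 minutes leg 3 → 9:36 AM UTC (Jul 28).
Add 6 hours and 40 minutes layover in Cinderford → 4:16 PM UTC.
Add 8 hours 37 minutes leg 4 → 12:53 AM UTC (Jul 29).
Honolulu is UTC−10:00, so local arrival = 12:53 AM − 10:00 = 2:53 PM on Jul 28.

2:53 PM on Jul 28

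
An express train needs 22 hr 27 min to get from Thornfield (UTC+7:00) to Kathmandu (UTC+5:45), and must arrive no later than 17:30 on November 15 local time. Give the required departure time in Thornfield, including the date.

Target arrival in UTC: 17:30 − 5:45 = 11:45 on Nov 15.
Subtract 22 hours and 27 minutes → departure 13:18 UTC on Nov 14.
Thornfield is UTC+7:00: 13:18 + 7:00 = 20:18 on Nov 14.

20:18 on Nov 14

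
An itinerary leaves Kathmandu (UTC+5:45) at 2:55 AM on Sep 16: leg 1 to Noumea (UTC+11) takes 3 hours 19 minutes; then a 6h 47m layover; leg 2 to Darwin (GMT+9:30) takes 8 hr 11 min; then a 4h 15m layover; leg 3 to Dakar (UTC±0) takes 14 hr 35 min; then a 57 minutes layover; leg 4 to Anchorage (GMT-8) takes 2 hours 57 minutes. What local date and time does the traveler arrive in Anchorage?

Convert departure to UTC: 2:55 AM − 5:45 = 9:10 PM UTC on Sep 15.
Add 3 hours 19 minutes leg 1 → 12:29 AM UTC (Sep 16).
Add 6 hours 47 minutes layover in Noumea → 7:16 AM UTC.
Add 8 hours and 11 minutes leg 2 → 3:27 PM UTC.
Add 4 hours 15 minutes layover in Darwin → 7:42 PM UTC.
Add 14 hours and 35 minutes leg 3 → 10:17 AM UTC (Sep 17).
Add 57 minutes layover in Dakar → 11:14 AM UTC.
Add 2 hours and 57 minutes leg 4 → 2:11 PM UTC.
Anchorage is UTC−8:00, so local arrival = 2:11 PM − 8:00 = 6:11 AM on Sep 17.

6:11 AM on Sep 17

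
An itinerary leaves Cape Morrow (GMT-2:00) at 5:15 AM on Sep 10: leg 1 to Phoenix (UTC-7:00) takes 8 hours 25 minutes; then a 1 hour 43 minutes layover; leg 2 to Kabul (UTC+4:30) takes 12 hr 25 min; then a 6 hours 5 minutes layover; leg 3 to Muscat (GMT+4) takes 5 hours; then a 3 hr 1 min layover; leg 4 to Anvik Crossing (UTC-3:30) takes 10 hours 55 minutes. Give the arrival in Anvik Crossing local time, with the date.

3:19 AM on September 12

Convert departure to UTC: 5:15 AM + 2:00 = 7:15 AM UTC on Sep 10.
Add 8 hours and 25 minutes leg 1 → 3:40 PM UTC.
Add 1 hour 43 minutes layover in Phoenix → 5:23 PM UTC.
Add 12 hours and 25 minutes leg 2 → 5:48 AM UTC (Sep 11).
Add 6 hours and 5 minutes layover in Kabul → 11:53 AM UTC.
Add 5 hours leg 3 → 4:53 PM UTC.
Add 3 hours and 1 minute layover in Muscat → 7:54 PM UTC.
Add 10 hours 55 minutes leg 4 → 6:49 AM UTC (Sep 12).
Anvik Crossing is UTC−3:30, so local arrival = 6:49 AM − 3:30 = 3:19 AM on Sep 12.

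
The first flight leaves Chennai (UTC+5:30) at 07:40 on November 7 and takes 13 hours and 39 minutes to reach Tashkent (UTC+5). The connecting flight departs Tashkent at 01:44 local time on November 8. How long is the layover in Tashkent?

Convert departure to UTC: 07:40 − 5:30 = 02:10 UTC on Nov 7.
Add 13 hours 39 minutes flight time → 15:49 UTC.
Tashkent is UTC+5:00, so local arrival = 15:49 + 5:00 = 20:49 on Nov 7.
Layover = 01:44 − 20:49 (+1 day) = 4 hours 55 minutes.

4 hours 55 minutes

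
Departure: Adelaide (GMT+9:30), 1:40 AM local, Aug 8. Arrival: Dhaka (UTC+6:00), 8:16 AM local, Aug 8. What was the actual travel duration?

10 hours 6 minutes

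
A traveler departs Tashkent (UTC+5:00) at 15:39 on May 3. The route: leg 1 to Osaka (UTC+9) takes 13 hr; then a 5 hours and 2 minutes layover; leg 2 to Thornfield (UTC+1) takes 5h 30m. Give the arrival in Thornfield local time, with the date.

Convert departure to UTC: 15:39 − 5:00 = 10:39 UTC on May 3.
Add 13 hours leg 1 → 23:39 UTC.
Add 5 hours 2 minutes layover in Osaka → 04:41 UTC (May 4).
Add 5 hours and 30 minutes leg 2 → 10:11 UTC.
Thornfield is UTC+1:00, so local arrival = 10:11 + 1:00 = 11:11 on May 4.

11:11 on May 4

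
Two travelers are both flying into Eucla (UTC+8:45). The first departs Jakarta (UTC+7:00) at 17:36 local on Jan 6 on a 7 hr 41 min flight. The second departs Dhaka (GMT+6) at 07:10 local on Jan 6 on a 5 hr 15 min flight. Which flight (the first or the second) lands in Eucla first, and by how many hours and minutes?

the second, by 11 hours 52 minutes

Flight 1 in UTC: 17:36 − 7:00 = 10:36 on Jan 6.
+7 hours and 41 minutes → arrive 18:17 UTC on Jan 6.
Flight 2 in UTC: 07:10 − 6:00 = 01:10 on Jan 6.
+5 hours 15 minutes → arrive 06:25 UTC on Jan 6.
Flight 2 lands earlier by 11 hours 52 minutes.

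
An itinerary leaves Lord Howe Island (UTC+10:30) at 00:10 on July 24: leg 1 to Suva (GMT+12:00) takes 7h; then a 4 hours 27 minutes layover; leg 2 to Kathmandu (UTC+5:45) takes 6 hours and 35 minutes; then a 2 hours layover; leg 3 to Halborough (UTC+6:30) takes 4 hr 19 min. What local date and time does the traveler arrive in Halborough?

Convert departure to UTC: 00:10 − 10:30 = 13:40 UTC on Jul 23.
Add 7 hours leg 1 → 20:40 UTC.
Add 4 hours 27 minutes layover in Suva → 01:07 UTC (Jul 24).
Add 6 hours 35 minutes leg 2 → 07:42 UTC.
Add 2 hours layover in Kathmandu → 09:42 UTC.
Add 4 hours 19 minutes leg 3 → 14:01 UTC.
Halborough is UTC+6:30, so local arrival = 14:01 + 6:30 = 20:31 on Jul 24.

20:31 on Jul 24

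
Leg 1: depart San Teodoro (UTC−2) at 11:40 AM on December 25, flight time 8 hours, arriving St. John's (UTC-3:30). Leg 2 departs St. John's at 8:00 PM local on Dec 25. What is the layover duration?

1 hour 50 minutes

Convert departure to UTC: 11:40 AM + 2:00 = 1:40 PM UTC on Dec 25.
Add 8 hours flight time → 9:40 PM UTC.
St. John's is UTC−3:30, so local arrival = 9:40 PM − 3:30 = 6:10 PM on Dec 25.
Layover = 8:00 PM − 6:10 PM = 1 hour 50 minutes.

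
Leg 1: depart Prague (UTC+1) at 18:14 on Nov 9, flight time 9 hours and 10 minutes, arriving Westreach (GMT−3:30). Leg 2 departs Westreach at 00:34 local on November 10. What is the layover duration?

1 hour 40 minutes

Convert departure to UTC: 18:14 − 1:00 = 17:14 UTC on Nov 9.
Add 9 hours and 10 minutes flight time → 02:24 UTC (Nov 10).
Westreach is UTC−3:30, so local arrival = 02:24 − 3:30 = 22:54 on Nov 9.
Layover = 00:34 − 22:54 (+1 day) = 1 hour 40 minutes.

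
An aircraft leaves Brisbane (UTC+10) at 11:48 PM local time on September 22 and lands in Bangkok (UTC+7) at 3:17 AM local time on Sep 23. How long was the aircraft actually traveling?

Departure in UTC: 11:48 PM − 10:00 = 1:48 PM on Sep 22.
Arrival in UTC: 3:17 AM − 7:00 = 8:17 PM on Sep 22.
Elapsed = 8:17 PM − 1:48 PM = 6 hours 29 minutes.

6 hours 29 minutes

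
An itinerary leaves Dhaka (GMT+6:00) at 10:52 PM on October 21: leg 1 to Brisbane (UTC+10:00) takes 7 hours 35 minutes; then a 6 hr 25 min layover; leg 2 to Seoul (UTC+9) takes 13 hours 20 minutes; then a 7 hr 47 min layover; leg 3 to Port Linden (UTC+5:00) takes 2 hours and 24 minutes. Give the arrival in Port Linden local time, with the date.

11:23 AM on October 23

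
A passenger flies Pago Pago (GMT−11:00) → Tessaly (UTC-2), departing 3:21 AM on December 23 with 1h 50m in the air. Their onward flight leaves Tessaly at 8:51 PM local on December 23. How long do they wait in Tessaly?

Convert departure to UTC: 3:21 AM + 11:00 = 2:21 PM UTC on Dec 23.
Add 1 hour 50 minutes flight time → 4:11 PM UTC.
Tessaly is UTC−2:00, so local arrival = 4:11 PM − 2:00 = 2:11 PM on Dec 23.
Layover = 8:51 PM − 2:11 PM = 6 hours 40 minutes.

6 hours 40 minutes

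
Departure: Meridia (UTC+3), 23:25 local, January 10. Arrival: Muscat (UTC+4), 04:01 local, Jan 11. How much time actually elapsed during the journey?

3 hours 36 minutes

Departure in UTC: 23:25 − 3:00 = 20:25 on Jan 10.
Arrival in UTC: 04:01 − 4:00 = 00:01 on Jan 11.
Elapsed = 00:01 − 20:25 (+1 day) = 3 hours 36 minutes.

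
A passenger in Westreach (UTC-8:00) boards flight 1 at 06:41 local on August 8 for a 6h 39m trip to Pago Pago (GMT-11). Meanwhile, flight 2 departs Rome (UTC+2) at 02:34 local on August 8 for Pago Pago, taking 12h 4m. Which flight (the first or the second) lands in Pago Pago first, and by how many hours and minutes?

the second, by 8 hours 42 minutes

Flight 1 in UTC: 06:41 + 8:00 = 14:41 on Aug 8.
+6 hours 39 minutes → arrive 21:20 UTC on Aug 8.
Flight 2 in UTC: 02:34 − 2:00 = 00:34 on Aug 8.
+12 hours and 4 minutes → arrive 12:38 UTC on Aug 8.
Flight 2 lands earlier by 8 hours 42 minutes.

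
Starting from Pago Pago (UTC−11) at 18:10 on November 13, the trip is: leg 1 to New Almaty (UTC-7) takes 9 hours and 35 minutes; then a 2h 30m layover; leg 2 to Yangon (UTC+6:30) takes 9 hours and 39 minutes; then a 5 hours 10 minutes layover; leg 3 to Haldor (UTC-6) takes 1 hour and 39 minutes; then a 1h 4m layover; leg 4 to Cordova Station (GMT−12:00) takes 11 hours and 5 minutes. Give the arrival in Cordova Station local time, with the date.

09:52 on November 15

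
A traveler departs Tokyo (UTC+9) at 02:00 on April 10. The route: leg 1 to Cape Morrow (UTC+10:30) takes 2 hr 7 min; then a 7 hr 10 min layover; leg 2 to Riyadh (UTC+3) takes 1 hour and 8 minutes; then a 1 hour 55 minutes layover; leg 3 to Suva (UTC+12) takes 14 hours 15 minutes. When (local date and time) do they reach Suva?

Convert departure to UTC: 02:00 − 9:00 = 17:00 UTC on Apr 9.
Add 2 hours and 7 minutes leg 1 → 19:07 UTC.
Add 7 hours 10 minutes layover in Cape Morrow → 02:17 UTC (Apr 10).
Add 1 hour and 8 minutes leg 2 → 03:25 UTC.
Add 1 hour 55 minutes layover in Riyadh → 05:20 UTC.
Add 14 hours and 15 minutes leg 3 → 19:35 UTC.
Suva is UTC+12:00, so local arrival = 19:35 + 12:00 = 07:35 on Apr 11.

07:35 on April 11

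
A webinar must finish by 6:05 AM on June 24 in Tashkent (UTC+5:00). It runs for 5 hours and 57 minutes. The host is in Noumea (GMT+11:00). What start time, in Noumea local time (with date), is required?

Target end time in UTC: 6:05 AM − 5:00 = 1:05 AM on Jun 24.
Subtract 5 hours and 57 minutes → start 7:08 PM UTC on Jun 23.
Noumea is UTC+11:00: 7:08 PM + 11:00 = 6:08 AM on Jun 24.

6:08 AM on Jun 24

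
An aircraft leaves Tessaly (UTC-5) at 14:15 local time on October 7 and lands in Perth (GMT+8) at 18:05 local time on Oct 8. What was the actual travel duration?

14 hours 50 minutes

Departure in UTC: 14:15 + 5:00 = 19:15 on Oct 7.
Arrival in UTC: 18:05 − 8:00 = 10:05 on Oct 8.
Elapsed = 10:05 − 19:15 (+1 day) = 14 hours 50 minutes.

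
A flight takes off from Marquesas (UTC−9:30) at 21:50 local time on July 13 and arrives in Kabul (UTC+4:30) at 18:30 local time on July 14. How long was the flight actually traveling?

Kabul is 14:00 ahead of Marquesas.
Clock-face elapsed time (ignoring zones) is 20 hours 40 minutes.
Actual elapsed = 20 hours 40 minutes − 14:00 = 6 hours 40 minutes.

6 hours 40 minutes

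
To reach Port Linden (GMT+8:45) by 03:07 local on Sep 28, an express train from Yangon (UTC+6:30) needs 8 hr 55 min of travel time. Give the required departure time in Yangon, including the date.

Target arrival in UTC: 03:07 − 8:45 = 18:22 on Sep 27.
Subtract 8 hours and 55 minutes → departure 09:27 UTC on Sep 27.
Yangon is UTC+6:30: 09:27 + 6:30 = 15:57 on Sep 27.

15:57 on September 27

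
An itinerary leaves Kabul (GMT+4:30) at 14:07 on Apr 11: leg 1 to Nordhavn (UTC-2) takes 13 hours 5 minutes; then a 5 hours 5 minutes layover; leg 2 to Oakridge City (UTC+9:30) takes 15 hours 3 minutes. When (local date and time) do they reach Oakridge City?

Convert departure to UTC: 14:07 − 4:30 = 09:37 UTC on Apr 11.
Add 13 hours 5 minutes leg 1 → 22:42 UTC.
Add 5 hours 5 minutes layover in Nordhavn → 03:47 UTC (Apr 12).
Add 15 hours 3 minutes leg 2 → 18:50 UTC.
Oakridge City is UTC+9:30, so local arrival = 18:50 + 9:30 = 04:20 on Apr 13.

04:20 on April 13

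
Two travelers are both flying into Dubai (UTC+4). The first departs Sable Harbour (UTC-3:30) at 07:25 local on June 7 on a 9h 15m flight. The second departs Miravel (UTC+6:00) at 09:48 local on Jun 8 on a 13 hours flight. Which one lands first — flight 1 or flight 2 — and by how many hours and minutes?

the first, by 20 hours 38 minutes

Flight 1 in UTC: 07:25 + 3:30 = 10:55 on Jun 7.
+9 hours 15 minutes → arrive 20:10 UTC on Jun 7.
Flight 2 in UTC: 09:48 − 6:00 = 03:48 on Jun 8.
+13 hours → arrive 16:48 UTC on Jun 8.
Flight 1 lands earlier by 20 hours 38 minutes.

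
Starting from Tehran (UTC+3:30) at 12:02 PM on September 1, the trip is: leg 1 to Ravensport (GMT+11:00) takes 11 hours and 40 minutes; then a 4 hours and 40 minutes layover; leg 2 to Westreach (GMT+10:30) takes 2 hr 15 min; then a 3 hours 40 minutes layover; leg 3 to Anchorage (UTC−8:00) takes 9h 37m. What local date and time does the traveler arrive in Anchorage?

Convert departure to UTC: 12:02 PM − 3:30 = 8:32 AM UTC on Sep 1.
Add 11 hours 40 minutes leg 1 → 8:12 PM UTC.
Add 4 hours and 40 minutes layover in Ravensport → 12:52 AM UTC (Sep 2).
Add 2 hours and 15 minutes leg 2 → 3:07 AM UTC.
Add 3 hours 40 minutes layover in Westreach → 6:47 AM UTC.
Add 9 hours 37 minutes leg 3 → 4:24 PM UTC.
Anchorage is UTC−8:00, so local arrival = 4:24 PM − 8:00 = 8:24 AM on Sep 2.

8:24 AM on September 2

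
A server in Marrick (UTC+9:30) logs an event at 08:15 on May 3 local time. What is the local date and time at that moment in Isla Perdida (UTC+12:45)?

In UTC: 08:15 − 9:30 = 22:45 on May 2.
Isla Perdida is UTC+12:45: 22:45 + 12:45 = 11:30 on May 3.

11:30 on May 3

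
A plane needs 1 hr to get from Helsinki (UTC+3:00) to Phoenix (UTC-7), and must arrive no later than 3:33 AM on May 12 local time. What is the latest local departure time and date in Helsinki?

Target arrival in UTC: 3:33 AM + 7:00 = 10:33 AM on May 12.
Subtract 1 hour → departure 9:33 AM UTC on May 12.
Helsinki is UTC+3:00: 9:33 AM + 3:00 = 12:33 PM on May 12.

12:33 PM on May 12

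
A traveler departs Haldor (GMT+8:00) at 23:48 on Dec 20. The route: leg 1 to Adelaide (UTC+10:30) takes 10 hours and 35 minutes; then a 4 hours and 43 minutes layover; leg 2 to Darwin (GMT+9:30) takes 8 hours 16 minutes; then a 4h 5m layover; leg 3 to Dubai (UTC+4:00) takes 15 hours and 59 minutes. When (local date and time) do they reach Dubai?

Convert departure to UTC: 23:48 − 8:00 = 15:48 UTC on Dec 20.
Add 10 hours 35 minutes leg 1 → 02:23 UTC (Dec 21).
Add 4 hours and 43 minutes layover in Adelaide → 07:06 UTC.
Add 8 hours 16 minutes leg 2 → 15:22 UTC.
Add 4 hours and 5 minutes layover in Darwin → 19:27 UTC.
Add 15 hours and 59 minutes leg 3 → 11:26 UTC (Dec 22).
Dubai is UTC+4:00, so local arrival = 11:26 + 4:00 = 15:26 on Dec 22.

15:26 on Dec 22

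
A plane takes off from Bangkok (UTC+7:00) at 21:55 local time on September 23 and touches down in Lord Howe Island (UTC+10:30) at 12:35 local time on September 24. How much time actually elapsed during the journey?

11 hours 10 minutes

Departure in UTC: 21:55 − 7:00 = 14:55 on Sep 23.
Arrival in UTC: 12:35 − 10:30 = 02:05 on Sep 24.
Elapsed = 02:05 − 14:55 (+1 day) = 11 hours 10 minutes.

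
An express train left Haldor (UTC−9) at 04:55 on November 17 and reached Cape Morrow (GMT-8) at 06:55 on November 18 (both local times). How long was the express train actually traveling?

Departure in UTC: 04:55 + 9:00 = 13:55 on Nov 17.
Arrival in UTC: 06:55 + 8:00 = 14:55 on Nov 18.
Elapsed = 14:55 − 13:55 (+1 day) = 25 hours.

25 hours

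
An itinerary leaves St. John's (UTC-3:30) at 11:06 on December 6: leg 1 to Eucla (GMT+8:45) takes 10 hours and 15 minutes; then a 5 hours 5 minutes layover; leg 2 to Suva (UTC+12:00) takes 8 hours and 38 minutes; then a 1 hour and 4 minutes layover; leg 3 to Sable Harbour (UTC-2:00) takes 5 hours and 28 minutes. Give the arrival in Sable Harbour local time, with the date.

19:06 on December 7

Convert departure to UTC: 11:06 + 3:30 = 14:36 UTC on Dec 6.
Add 10 hours 15 minutes leg 1 → 00:51 UTC (Dec 7).
Add 5 hours and 5 minutes layover in Eucla → 05:56 UTC.
Add 8 hours 38 minutes leg 2 → 14:34 UTC.
Add 1 hour and 4 minutes layover in Suva → 15:38 UTC.
Add 5 hours 28 minutes leg 3 → 21:06 UTC.
Sable Harbour is UTC−2:00, so local arrival = 21:06 − 2:00 = 19:06 on Dec 7.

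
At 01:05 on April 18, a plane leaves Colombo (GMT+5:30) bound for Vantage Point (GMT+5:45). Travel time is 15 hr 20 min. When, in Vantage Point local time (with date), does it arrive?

Vantage Point is 0:15 ahead of Colombo.
After 15 hours and 20 minutes it is 16:25 in Colombo.
Shift by the zone difference: 16:25 + 0:15 = 16:40 on Apr 18 in Vantage Point.

16:40 on April 18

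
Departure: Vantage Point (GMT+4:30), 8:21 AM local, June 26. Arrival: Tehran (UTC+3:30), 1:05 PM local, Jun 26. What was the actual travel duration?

5 hours 44 minutes

Departure in UTC: 8:21 AM − 4:30 = 3:51 AM on Jun 26.
Arrival in UTC: 1:05 PM − 3:30 = 9:35 AM on Jun 26.
Elapsed = 9:35 AM − 3:51 AM = 5 hours 44 minutes.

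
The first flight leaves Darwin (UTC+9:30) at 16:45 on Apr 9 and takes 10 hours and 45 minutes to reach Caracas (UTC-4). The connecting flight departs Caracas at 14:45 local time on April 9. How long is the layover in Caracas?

Convert departure to UTC: 16:45 − 9:30 = 07:15 UTC on Apr 9.
Add 10 hours 45 minutes flight time → 18:00 UTC.
Caracas is UTC−4:00, so local arrival = 18:00 − 4:00 = 14:00 on Apr 9.
Layover = 14:45 − 14:00 = 45 minutes.

45 minutes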